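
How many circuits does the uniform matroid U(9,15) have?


In U(9,15), circuits are the (10)-element subsets.
Any set of 10 elements is dependent, and removing any one element gives
an independent set of size 9, so it is a minimal dependent set.
Number of circuits = C(15,10) = 15! / (10! * 5!) = 3003.

3003


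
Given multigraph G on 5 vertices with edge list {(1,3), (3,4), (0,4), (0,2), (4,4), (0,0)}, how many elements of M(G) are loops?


In a graphic matroid, a loop is a self-loop edge (u,u) with rank 0.
Examining all 6 edges for self-loops...
Self-loops found: (4,4), (0,0)
Number of loops = 2.

2


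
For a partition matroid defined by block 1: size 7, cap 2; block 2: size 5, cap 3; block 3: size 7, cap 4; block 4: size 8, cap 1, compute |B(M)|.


A basis picks exactly ci elements from block i.
Number of bases = product of C(|Si|, ci).
= C(7,2) * C(5,3) * C(7,4) * C(8,1)
= 21 * 10 * 35 * 8
= 58800.

58800


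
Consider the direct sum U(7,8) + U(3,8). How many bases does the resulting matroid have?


Bases of a direct sum M1 + M2: |B| = |B(M1)| * |B(M2)|.
|B(U(7,8))| = C(8,7) = 8.
|B(U(3,8))| = C(8,3) = 56.
Total bases = 8 * 56 = 448.

448


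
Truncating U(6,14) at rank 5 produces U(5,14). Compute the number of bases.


Truncating U(6,14) to rank 5 gives U(5,14).
Bases of U(5,14) are all 5-element subsets of 14 elements.
Number of bases = (14 choose 5) = 2002.

2002


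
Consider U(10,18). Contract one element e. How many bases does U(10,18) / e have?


Contracting e from U(10,18) gives U(9,17).
Bases of U(9,17) = C(17,9) = 24310.

24310


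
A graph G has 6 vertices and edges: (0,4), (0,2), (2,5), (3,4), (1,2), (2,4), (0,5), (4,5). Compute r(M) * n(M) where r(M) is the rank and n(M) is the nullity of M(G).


r(M) = |V| - c = 6 - 1 = 5.
nullity = |E| - r(M) = 8 - 5 = 3.
Product = 5 * 3 = 15.

15


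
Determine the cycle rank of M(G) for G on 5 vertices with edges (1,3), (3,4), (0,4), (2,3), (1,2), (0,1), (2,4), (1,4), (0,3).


Cycle rank (nullity) = |E| - r(M) = |E| - (|V| - c).
|E| = 9, |V| = 5, c = 1.
Nullity = 9 - (5 - 1) = 9 - 4 = 5.

5


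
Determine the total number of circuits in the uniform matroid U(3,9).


In U(3,9), circuits are the (4)-element subsets.
Any set of 4 elements is dependent, and removing any one element gives
an independent set of size 3, so it is a minimal dependent set.
Number of circuits = (9 choose 4) = 126.

126


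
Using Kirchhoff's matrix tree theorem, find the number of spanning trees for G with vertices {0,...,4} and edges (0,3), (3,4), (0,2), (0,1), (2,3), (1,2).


By Kirchhoff's matrix tree theorem, the number of spanning trees equals
the determinant of any cofactor of the Laplacian matrix L.
G has 5 vertices and 6 edges.
Computing the (4 x 4) cofactor determinant gives 8.

8


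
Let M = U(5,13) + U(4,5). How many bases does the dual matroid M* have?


(M1+M2)* = M1* + M2*.
M1* = U(8,13), bases: C(13,8) = 1287.
M2* = U(1,5), bases: C(5,1) = 5.
|B(M*)| = 1287 * 5 = 6435.

6435


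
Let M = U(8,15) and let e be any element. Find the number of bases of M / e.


Contracting e from U(8,15) gives U(7,14).
Bases of U(7,14) = (14 choose 7) = 3432.

3432


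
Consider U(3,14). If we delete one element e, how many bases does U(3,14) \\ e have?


Deleting e from U(3,14) gives U(3,13) since n > r.
Bases of U(3,13) = C(13,3) = (13 * 12 * 11) / (1 * 2 * 3) = 286.

286


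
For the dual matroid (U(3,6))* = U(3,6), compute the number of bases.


The dual of U(r,n) is U(n-r, n) = U(3,6).
Bases of U(3,6) are all (3)-element subsets.
|B(M*)| = C(6,3) = (6 * 5 * 4) / (1 * 2 * 3) = 20.

20


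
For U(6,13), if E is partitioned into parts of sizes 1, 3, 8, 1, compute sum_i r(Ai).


r(Ai) = min(|Ai|, 6) for each part.
Sum = min(1,6) + min(3,6) + min(8,6) + min(1,6)
    = 1 + 3 + 6 + 1
    = 11.

11


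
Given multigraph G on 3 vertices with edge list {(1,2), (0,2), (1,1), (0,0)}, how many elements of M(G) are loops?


In a graphic matroid, a loop is a self-loop edge (u,u) with rank 0.
Examining all 4 edges for self-loops...
Self-loops found: (1,1), (0,0)
Number of loops = 2.

2


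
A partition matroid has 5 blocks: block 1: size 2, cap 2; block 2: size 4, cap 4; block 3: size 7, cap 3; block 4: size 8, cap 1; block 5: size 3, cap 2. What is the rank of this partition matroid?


Rank of a partition matroid = sum of min(|Si|, ci) for each block.
= min(2,2) + min(4,4) + min(7,3) + min(8,1) + min(3,2)
= 2 + 4 + 3 + 1 + 2
= 12.

12


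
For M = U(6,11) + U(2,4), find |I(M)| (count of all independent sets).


For a direct sum, |I(M1+M2)| = |I(M1)| * |I(M2)|.
|I(U(6,11))| = sum C(11,k) for k=0..6 = 1486.
|I(U(2,4))| = sum C(4,k) for k=0..2 = 11.
Total = 1486 * 11 = 16346.

16346


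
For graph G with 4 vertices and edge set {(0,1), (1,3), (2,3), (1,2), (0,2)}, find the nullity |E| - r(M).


Cycle rank (nullity) = |E| - r(M) = |E| - (|V| - c).
|E| = 5, |V| = 4, c = 1.
Nullity = 5 - (4 - 1) = 5 - 3 = 2.

2


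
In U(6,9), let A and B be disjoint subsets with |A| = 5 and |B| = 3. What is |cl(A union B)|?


|A union B| = 5 + 3 = 8 (disjoint).
In U(6,9), cl(S) = S if |S| < 6, else cl(S) = E.
Since 8 >= 6, cl(A union B) = E.
|cl(A union B)| = 9.

9


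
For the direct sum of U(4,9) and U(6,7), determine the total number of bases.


Bases of a direct sum M1 + M2: |B| = |B(M1)| * |B(M2)|.
|B(U(4,9))| = C(9,4) = 126.
|B(U(6,7))| = C(7,6) = 7.
Total bases = 126 * 7 = 882.

882


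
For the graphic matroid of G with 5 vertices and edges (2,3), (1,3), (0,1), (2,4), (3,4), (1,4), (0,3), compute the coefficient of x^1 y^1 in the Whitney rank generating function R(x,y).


R(x,y) = sum over A in 2^E of x^(r(E)-r(A)) * y^(|A|-r(A)).
G has 5 vertices, 7 edges. r(E) = 4.
Enumerate all 2^7 = 128 subsets.
Count subsets with r(E)-r(A)=1 and |A|-r(A)=1: 14.

14


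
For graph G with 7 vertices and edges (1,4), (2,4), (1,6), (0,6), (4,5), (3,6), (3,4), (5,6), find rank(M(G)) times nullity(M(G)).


r(M) = |V| - c = 7 - 1 = 6.
nullity = |E| - r(M) = 8 - 6 = 2.
Product = 6 * 2 = 12.

12


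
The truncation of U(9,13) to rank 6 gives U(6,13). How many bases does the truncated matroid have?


Truncating U(9,13) to rank 6 gives U(6,13).
Bases of U(6,13) are all 6-element subsets of 13 elements.
Number of bases = C(13,6) = 13! / (6! * 7!) = 1716.

1716


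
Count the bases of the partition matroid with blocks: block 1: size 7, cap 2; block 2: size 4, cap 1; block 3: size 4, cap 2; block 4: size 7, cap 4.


A basis picks exactly ci elements from block i.
Number of bases = product of C(|Si|, ci).
= C(7,2) * C(4,1) * C(4,2) * C(7,4)
= 21 * 4 * 6 * 35
= 17640.

17640


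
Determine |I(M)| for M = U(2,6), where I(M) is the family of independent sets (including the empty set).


Independent sets of U(2,6) are all subsets of size <= 2.
Count = (6 choose 0) + (6 choose 1) + (6 choose 2)
     = 1 + 6 + 15
     = 22.

22


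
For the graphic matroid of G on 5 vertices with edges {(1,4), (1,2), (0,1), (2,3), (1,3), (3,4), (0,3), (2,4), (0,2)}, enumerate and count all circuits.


A circuit in a graphic matroid = edge set of a simple cycle.
G has 5 vertices and 9 edges.
Enumerating all minimal edge subsets forming cycles...
Total circuits found: 22.

22


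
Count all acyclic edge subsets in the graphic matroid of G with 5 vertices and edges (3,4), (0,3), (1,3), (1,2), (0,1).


An independent set in a graphic matroid is an acyclic edge subset.
G has 5 vertices and 5 edges.
Enumerate all 2^5 = 32 subsets, checking for acyclicity.
Total independent sets = 28.

28


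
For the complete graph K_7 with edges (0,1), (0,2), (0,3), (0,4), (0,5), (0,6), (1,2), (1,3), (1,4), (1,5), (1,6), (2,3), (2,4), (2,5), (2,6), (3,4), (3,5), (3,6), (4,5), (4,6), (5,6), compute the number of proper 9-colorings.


P(K_7, k) = k(k-1)(k-2)...(k-6).
P(9) = (9) * (8) * (7) * (6) * (5) * (4) * (3) = 181440.

181440


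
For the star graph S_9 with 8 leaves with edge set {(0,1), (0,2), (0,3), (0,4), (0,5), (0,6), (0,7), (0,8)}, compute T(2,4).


A star on 9 vertices is a tree with 8 edges.
T(x,y) = x^(8) for any tree.
T(2,4) = 2^8 = 256.

256


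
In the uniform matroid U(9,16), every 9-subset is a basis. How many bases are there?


Bases of U(9,16) are all 9-element subsets of the 16-element ground set.
Number of bases = C(16,9).
C(16,9) = 11440.

11440


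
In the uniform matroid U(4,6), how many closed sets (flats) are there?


Flats of U(4,6): every subset of size < 4 is a flat, plus E itself.
Count = C(6,0) + C(6,1) + C(6,2) + C(6,3) + 1
     = 1 + 6 + 15 + 20 + 1
     = 43.

43


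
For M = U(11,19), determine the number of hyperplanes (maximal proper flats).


Hyperplanes of U(11,19) are flats of rank 10.
In a uniform matroid, these are exactly the (10)-element subsets.
Count = (19 choose 10) = 92378.

92378


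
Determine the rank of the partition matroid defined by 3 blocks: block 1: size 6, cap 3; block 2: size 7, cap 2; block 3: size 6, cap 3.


Rank of a partition matroid = sum of min(|Si|, ci) for each block.
= min(6,3) + min(7,2) + min(6,3)
= 3 + 2 + 3
= 8.

8


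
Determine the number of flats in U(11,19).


Flats of U(11,19): every subset of size < 11 is a flat, plus E itself.
Count = (19 choose 0) + (19 choose 1) + (19 choose 2) + (19 choose 3) + (19 choose 4) + (19 choose 5) + (19 choose 6) + (19 choose 7) + (19 choose 8) + (19 choose 9) + (19 choose 10) + 1
     = 1 + 19 + 171 + 969 + 3876 + 11628 + 27132 + 50388 + 75582 + 92378 + 92378 + 1
     = 354523.

354523


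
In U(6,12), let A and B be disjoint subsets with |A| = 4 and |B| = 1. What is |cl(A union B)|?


|A union B| = 4 + 1 = 5 (disjoint).
In U(6,12), cl(S) = S if |S| < 6, else cl(S) = E.
Since 5 < 6, cl(A union B) = A union B.
|cl(A union B)| = 5.

5


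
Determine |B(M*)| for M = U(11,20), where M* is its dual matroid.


The dual of U(r,n) is U(n-r, n) = U(9,20).
Bases of U(9,20) are all (9)-element subsets.
|B(M*)| = (20 choose 9) = 167960.

167960


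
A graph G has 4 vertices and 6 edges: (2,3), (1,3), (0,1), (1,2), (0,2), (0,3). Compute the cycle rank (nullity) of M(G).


Cycle rank (nullity) = |E| - r(M) = |E| - (|V| - c).
|E| = 6, |V| = 4, c = 1.
Nullity = 6 - (4 - 1) = 6 - 3 = 3.

3


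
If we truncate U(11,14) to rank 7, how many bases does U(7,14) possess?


Truncating U(11,14) to rank 7 gives U(7,14).
Bases of U(7,14) are all 7-element subsets of 14 elements.
Number of bases = C(14,7) = 3432.

3432


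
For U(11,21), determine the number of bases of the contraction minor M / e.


Contracting e from U(11,21) gives U(10,20).
Bases of U(10,20) = C(20,10) = 184756.

184756


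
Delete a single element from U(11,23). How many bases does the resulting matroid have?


Deleting e from U(11,23) gives U(11,22) since n > r.
Bases of U(11,22) = C(22,11) = 705432.

705432


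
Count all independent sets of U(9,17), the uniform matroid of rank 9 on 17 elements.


Independent sets of U(9,17) are all subsets of size <= 9.
Count = (17 choose 0) + (17 choose 1) + (17 choose 2) + (17 choose 3) + (17 choose 4) + (17 choose 5) + (17 choose 6) + (17 choose 7) + (17 choose 8) + (17 choose 9)
     = 1 + 17 + 136 + 680 + 2380 + 6188 + 12376 + 19448 + 24310 + 24310
     = 89846.

89846


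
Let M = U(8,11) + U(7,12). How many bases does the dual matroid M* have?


(M1+M2)* = M1* + M2*.
M1* = U(3,11), bases: C(11,3) = 165.
M2* = U(5,12), bases: C(12,5) = 792.
|B(M*)| = 165 * 792 = 130680.

130680


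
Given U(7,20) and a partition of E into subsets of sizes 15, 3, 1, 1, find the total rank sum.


r(Ai) = min(|Ai|, 7) for each part.
Sum = min(15,7) + min(3,7) + min(1,7) + min(1,7)
    = 7 + 3 + 1 + 1
    = 12.

12


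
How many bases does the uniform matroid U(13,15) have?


Bases of U(13,15) are all 13-element subsets of the 15-element ground set.
Number of bases = C(15,13).
(15 choose 13) = 105.

105


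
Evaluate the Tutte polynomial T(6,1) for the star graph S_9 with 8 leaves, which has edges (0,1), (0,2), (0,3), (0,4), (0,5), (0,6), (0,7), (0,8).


A star on 9 vertices is a tree with 8 edges.
T(x,y) = x^(8) for any tree.
T(6,1) = 6^8 = 1679616.

1679616


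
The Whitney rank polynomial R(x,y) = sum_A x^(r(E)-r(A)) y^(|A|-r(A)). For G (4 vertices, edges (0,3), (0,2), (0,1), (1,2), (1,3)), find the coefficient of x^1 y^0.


R(x,y) = sum over A in 2^E of x^(r(E)-r(A)) * y^(|A|-r(A)).
G has 4 vertices, 5 edges. r(E) = 3.
Enumerate all 2^5 = 32 subsets.
Count subsets with r(E)-r(A)=1 and |A|-r(A)=0: 10.

10


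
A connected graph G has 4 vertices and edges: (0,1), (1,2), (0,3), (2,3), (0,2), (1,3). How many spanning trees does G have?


By Kirchhoff's matrix tree theorem, the number of spanning trees equals
the determinant of any cofactor of the Laplacian matrix L.
G has 4 vertices and 6 edges.
Computing the (3 x 3) cofactor determinant gives 16.

16


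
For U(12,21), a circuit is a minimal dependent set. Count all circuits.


In U(12,21), circuits are the (13)-element subsets.
Any set of 13 elements is dependent, and removing any one element gives
an independent set of size 12, so it is a minimal dependent set.
Number of circuits = C(21,13) = 203490.

203490


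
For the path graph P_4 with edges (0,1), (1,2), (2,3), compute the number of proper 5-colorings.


P(P_4, k) = k * (k-1)^(3).
P(5) = 5 * 4^3 = 5 * 64 = 320.

320


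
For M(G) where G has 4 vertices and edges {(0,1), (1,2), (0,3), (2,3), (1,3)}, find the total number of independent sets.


An independent set in a graphic matroid is an acyclic edge subset.
G has 4 vertices and 5 edges.
Enumerate all 2^5 = 32 subsets, checking for acyclicity.
Total independent sets = 24.

24


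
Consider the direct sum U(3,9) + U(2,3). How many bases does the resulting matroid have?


Bases of a direct sum M1 + M2: |B| = |B(M1)| * |B(M2)|.
|B(U(3,9))| = C(9,3) = 84.
|B(U(2,3))| = C(3,2) = 3.
Total bases = 84 * 3 = 252.

252


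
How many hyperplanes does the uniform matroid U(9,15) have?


Hyperplanes of U(9,15) are flats of rank 8.
In a uniform matroid, these are exactly the (8)-element subsets.
Count = (15 choose 8) = 6435.

6435


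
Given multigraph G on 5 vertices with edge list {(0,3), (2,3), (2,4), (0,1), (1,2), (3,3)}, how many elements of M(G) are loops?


In a graphic matroid, a loop is a self-loop edge (u,u) with rank 0.
Examining all 6 edges for self-loops...
Self-loops found: (3,3)
Number of loops = 1.

1


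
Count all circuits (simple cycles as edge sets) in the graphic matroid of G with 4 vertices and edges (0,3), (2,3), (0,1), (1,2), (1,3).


A circuit in a graphic matroid = edge set of a simple cycle.
G has 4 vertices and 5 edges.
Enumerating all minimal edge subsets forming cycles...
Total circuits found: 3.

3


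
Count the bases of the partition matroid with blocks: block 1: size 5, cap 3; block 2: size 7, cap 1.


A basis picks exactly ci elements from block i.
Number of bases = product of C(|Si|, ci).
= C(5,3) * C(7,1)
= 10 * 7
= 70.

70


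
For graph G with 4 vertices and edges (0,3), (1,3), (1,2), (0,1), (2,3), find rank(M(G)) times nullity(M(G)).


r(M) = |V| - c = 4 - 1 = 3.
nullity = |E| - r(M) = 5 - 3 = 2.
Product = 3 * 2 = 6.

6


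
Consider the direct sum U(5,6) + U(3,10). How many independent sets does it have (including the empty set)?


For a direct sum, |I(M1+M2)| = |I(M1)| * |I(M2)|.
|I(U(5,6))| = sum C(6,k) for k=0..5 = 63.
|I(U(3,10))| = sum C(10,k) for k=0..3 = 176.
Total = 63 * 176 = 11088.

11088


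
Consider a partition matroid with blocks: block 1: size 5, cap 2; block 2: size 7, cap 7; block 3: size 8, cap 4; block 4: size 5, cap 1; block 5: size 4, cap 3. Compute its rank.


Rank of a partition matroid = sum of min(|Si|, ci) for each block.
= min(5,2) + min(7,7) + min(8,4) + min(5,1) + min(4,3)
= 2 + 7 + 4 + 1 + 3
= 17.

17


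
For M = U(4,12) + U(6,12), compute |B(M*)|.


(M1+M2)* = M1* + M2*.
M1* = U(8,12), bases: C(12,8) = 495.
M2* = U(6,12), bases: C(12,6) = 924.
|B(M*)| = 495 * 924 = 457380.

457380


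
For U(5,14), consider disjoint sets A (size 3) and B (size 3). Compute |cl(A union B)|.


|A union B| = 3 + 3 = 6 (disjoint).
In U(5,14), cl(S) = S if |S| < 5, else cl(S) = E.
Since 6 >= 5, cl(A union B) = E.
|cl(A union B)| = 14.

14


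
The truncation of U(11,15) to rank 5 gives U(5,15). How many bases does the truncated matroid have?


Truncating U(11,15) to rank 5 gives U(5,15).
Bases of U(5,15) are all 5-element subsets of 15 elements.
Number of bases = C(15,5) = 3003.

3003


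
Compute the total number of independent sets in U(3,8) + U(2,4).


For a direct sum, |I(M1+M2)| = |I(M1)| * |I(M2)|.
|I(U(3,8))| = sum C(8,k) for k=0..3 = 93.
|I(U(2,4))| = sum C(4,k) for k=0..2 = 11.
Total = 93 * 11 = 1023.

1023


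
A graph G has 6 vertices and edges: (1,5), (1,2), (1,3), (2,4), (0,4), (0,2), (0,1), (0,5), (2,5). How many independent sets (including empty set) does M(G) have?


An independent set in a graphic matroid is an acyclic edge subset.
G has 6 vertices and 9 edges.
Enumerate all 2^9 = 512 subsets, checking for acyclicity.
Total independent sets = 256.

256


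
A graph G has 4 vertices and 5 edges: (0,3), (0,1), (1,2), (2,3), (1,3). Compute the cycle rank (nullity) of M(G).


Cycle rank (nullity) = |E| - r(M) = |E| - (|V| - c).
|E| = 5, |V| = 4, c = 1.
Nullity = 5 - (4 - 1) = 5 - 3 = 2.

2


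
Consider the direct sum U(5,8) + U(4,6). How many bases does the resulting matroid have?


Bases of a direct sum M1 + M2: |B| = |B(M1)| * |B(M2)|.
|B(U(5,8))| = C(8,5) = 56.
|B(U(4,6))| = C(6,4) = 15.
Total bases = 56 * 15 = 840.

840


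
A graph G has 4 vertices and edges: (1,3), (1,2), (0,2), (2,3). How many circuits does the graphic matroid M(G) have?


A circuit in a graphic matroid = edge set of a simple cycle.
G has 4 vertices and 4 edges.
Enumerating all minimal edge subsets forming cycles...
Total circuits found: 1.

1


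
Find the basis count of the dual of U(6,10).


The dual of U(r,n) is U(n-r, n) = U(4,10).
Bases of U(4,10) are all (4)-element subsets.
|B(M*)| = C(10,4) = (10 * 9 * 8 * 7) / (1 * 2 * 3 * 4) = 210.

210


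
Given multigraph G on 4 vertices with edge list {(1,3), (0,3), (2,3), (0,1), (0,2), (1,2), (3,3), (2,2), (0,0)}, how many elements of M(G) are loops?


In a graphic matroid, a loop is a self-loop edge (u,u) with rank 0.
Examining all 9 edges for self-loops...
Self-loops found: (3,3), (2,2), (0,0)
Number of loops = 3.

3


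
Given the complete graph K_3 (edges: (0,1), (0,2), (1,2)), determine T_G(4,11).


T(K_3; x,y) = x^2 + x + y.
T(4,11) = 16 + 4 + 11 = 31.

31


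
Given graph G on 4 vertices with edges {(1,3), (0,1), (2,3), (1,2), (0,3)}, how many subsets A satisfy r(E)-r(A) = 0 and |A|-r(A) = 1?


R(x,y) = sum over A in 2^E of x^(r(E)-r(A)) * y^(|A|-r(A)).
G has 4 vertices, 5 edges. r(E) = 3.
Enumerate all 2^5 = 32 subsets.
Count subsets with r(E)-r(A)=0 and |A|-r(A)=1: 5.

5


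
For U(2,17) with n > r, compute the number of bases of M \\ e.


Deleting e from U(2,17) gives U(2,16) since n > r.
Bases of U(2,16) = (16 choose 2) = 120.

120


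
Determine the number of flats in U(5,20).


Flats of U(5,20): every subset of size < 5 is a flat, plus E itself.
Count = C(20,0) + C(20,1) + C(20,2) + C(20,3) + C(20,4) + 1
     = 1 + 20 + 190 + 1140 + 4845 + 1
     = 6197.

6197


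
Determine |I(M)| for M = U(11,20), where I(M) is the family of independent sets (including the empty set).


Independent sets of U(11,20) are all subsets of size <= 11.
Count = (20 choose 0) + (20 choose 1) + (20 choose 2) + (20 choose 3) + (20 choose 4) + (20 choose 5) + (20 choose 6) + (20 choose 7) + (20 choose 8) + (20 choose 9) + (20 choose 10) + (20 choose 11)
     = 1 + 20 + 190 + 1140 + 4845 + 15504 + 38760 + 77520 + 125970 + 167960 + 184756 + 167960
     = 784626.

784626


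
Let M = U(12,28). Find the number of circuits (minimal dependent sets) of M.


In U(12,28), circuits are the (13)-element subsets.
Any set of 13 elements is dependent, and removing any one element gives
an independent set of size 12, so it is a minimal dependent set.
Number of circuits = C(28,13) = 37442160.

37442160


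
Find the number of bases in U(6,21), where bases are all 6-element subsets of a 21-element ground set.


Bases of U(6,21) are all 6-element subsets of the 21-element ground set.
Number of bases = C(21,6).
(21 choose 6) = 54264.

54264


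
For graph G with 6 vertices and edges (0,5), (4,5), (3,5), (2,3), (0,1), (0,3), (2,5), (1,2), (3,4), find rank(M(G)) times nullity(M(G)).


r(M) = |V| - c = 6 - 1 = 5.
nullity = |E| - r(M) = 9 - 5 = 4.
Product = 5 * 4 = 20.

20


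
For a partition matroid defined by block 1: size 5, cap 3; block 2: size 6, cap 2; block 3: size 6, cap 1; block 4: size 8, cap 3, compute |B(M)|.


A basis picks exactly ci elements from block i.
Number of bases = product of C(|Si|, ci).
= C(5,3) * C(6,2) * C(6,1) * C(8,3)
= 10 * 15 * 6 * 56
= 50400.

50400


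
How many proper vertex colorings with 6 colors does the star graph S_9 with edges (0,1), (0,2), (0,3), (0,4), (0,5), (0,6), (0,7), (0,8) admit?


P(tree, k) = k * (k-1)^(8) for any tree on 9 vertices.
P(6) = 6 * 5^8 = 6 * 390625 = 2343750.

2343750


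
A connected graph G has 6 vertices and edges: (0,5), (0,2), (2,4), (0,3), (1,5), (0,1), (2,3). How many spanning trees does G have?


By Kirchhoff's matrix tree theorem, the number of spanning trees equals
the determinant of any cofactor of the Laplacian matrix L.
G has 6 vertices and 7 edges.
Computing the (5 x 5) cofactor determinant gives 9.

9


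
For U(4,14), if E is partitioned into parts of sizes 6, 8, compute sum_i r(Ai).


r(Ai) = min(|Ai|, 4) for each part.
Sum = min(6,4) + min(8,4)
    = 4 + 4
    = 8.

8


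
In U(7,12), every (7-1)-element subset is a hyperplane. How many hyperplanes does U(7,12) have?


Hyperplanes of U(7,12) are flats of rank 6.
In a uniform matroid, these are exactly the (6)-element subsets.
Count = (12 choose 6) = 924.

924


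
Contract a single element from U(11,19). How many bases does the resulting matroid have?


Contracting e from U(11,19) gives U(10,18).
Bases of U(10,18) = C(18,10) = 43758.

43758


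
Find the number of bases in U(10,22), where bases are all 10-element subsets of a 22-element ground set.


Bases of U(10,22) are all 10-element subsets of the 22-element ground set.
Number of bases = C(22,10).
(22 choose 10) = 646646.

646646


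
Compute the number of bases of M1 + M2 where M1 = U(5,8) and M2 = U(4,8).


Bases of a direct sum M1 + M2: |B| = |B(M1)| * |B(M2)|.
|B(U(5,8))| = C(8,5) = 56.
|B(U(4,8))| = C(8,4) = 70.
Total bases = 56 * 70 = 3920.

3920


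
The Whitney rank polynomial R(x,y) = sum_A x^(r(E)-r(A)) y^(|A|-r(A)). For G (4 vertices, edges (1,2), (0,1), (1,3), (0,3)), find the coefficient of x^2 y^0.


R(x,y) = sum over A in 2^E of x^(r(E)-r(A)) * y^(|A|-r(A)).
G has 4 vertices, 4 edges. r(E) = 3.
Enumerate all 2^4 = 16 subsets.
Count subsets with r(E)-r(A)=2 and |A|-r(A)=0: 4.

4


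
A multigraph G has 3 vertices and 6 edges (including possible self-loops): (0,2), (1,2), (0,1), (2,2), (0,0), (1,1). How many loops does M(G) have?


In a graphic matroid, a loop is a self-loop edge (u,u) with rank 0.
Examining all 6 edges for self-loops...
Self-loops found: (2,2), (0,0), (1,1)
Number of loops = 3.

3


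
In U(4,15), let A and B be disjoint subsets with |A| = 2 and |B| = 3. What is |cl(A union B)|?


|A union B| = 2 + 3 = 5 (disjoint).
In U(4,15), cl(S) = S if |S| < 4, else cl(S) = E.
Since 5 >= 4, cl(A union B) = E.
|cl(A union B)| = 15.

15


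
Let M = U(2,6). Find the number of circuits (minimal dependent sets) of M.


In U(2,6), circuits are the (3)-element subsets.
Any set of 3 elements is dependent, and removing any one element gives
an independent set of size 2, so it is a minimal dependent set.
Number of circuits = C(6,3) = 6! / (3! * 3!) = 20.

20


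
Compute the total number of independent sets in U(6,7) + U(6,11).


For a direct sum, |I(M1+M2)| = |I(M1)| * |I(M2)|.
|I(U(6,7))| = sum C(7,k) for k=0..6 = 127.
|I(U(6,11))| = sum C(11,k) for k=0..6 = 1486.
Total = 127 * 1486 = 188722.

188722


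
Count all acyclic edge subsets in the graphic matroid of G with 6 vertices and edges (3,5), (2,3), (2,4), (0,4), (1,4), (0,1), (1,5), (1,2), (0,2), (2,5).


An independent set in a graphic matroid is an acyclic edge subset.
G has 6 vertices and 10 edges.
Enumerate all 2^10 = 1024 subsets, checking for acyclicity.
Total independent sets = 436.

436


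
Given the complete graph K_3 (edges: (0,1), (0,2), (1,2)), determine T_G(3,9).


T(K_3; x,y) = x^2 + x + y.
T(3,9) = 9 + 3 + 9 = 21.

21


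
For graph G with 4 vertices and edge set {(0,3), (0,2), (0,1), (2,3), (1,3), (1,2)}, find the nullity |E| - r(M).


Cycle rank (nullity) = |E| - r(M) = |E| - (|V| - c).
|E| = 6, |V| = 4, c = 1.
Nullity = 6 - (4 - 1) = 6 - 3 = 3.

3


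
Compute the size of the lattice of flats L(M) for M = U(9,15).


Flats of U(9,15): every subset of size < 9 is a flat, plus E itself.
Count = (15 choose 0) + (15 choose 1) + (15 choose 2) + (15 choose 3) + (15 choose 4) + (15 choose 5) + (15 choose 6) + (15 choose 7) + (15 choose 8) + 1
     = 1 + 15 + 105 + 455 + 1365 + 3003 + 5005 + 6435 + 6435 + 1
     = 22820.

22820


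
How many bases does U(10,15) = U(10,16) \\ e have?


Deleting e from U(10,16) gives U(10,15) since n > r.
Bases of U(10,15) = (15 choose 10) = 3003.

3003


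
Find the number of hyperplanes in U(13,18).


Hyperplanes of U(13,18) are flats of rank 12.
In a uniform matroid, these are exactly the (12)-element subsets.
Count = C(18,12) = 18! / (12! * 6!) = 18564.

18564


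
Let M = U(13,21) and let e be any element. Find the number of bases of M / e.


Contracting e from U(13,21) gives U(12,20).
Bases of U(12,20) = C(20,12) = 20! / (12! * 8!) = 125970.

125970


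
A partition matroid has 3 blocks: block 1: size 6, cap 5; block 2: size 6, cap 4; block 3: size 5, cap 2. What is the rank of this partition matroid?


Rank of a partition matroid = sum of min(|Si|, ci) for each block.
= min(6,5) + min(6,4) + min(5,2)
= 5 + 4 + 2
= 11.

11


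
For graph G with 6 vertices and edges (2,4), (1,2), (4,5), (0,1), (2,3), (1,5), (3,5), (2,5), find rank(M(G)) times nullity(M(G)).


r(M) = |V| - c = 6 - 1 = 5.
nullity = |E| - r(M) = 8 - 5 = 3.
Product = 5 * 3 = 15.

15


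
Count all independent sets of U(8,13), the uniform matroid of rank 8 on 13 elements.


Independent sets of U(8,13) are all subsets of size <= 8.
Count = C(13,0) + C(13,1) + C(13,2) + C(13,3) + C(13,4) + C(13,5) + C(13,6) + C(13,7) + C(13,8)
     = 1 + 13 + 78 + 286 + 715 + 1287 + 1716 + 1716 + 1287
     = 7099.

7099


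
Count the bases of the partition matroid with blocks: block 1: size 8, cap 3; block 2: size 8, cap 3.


A basis picks exactly ci elements from block i.
Number of bases = product of C(|Si|, ci).
= C(8,3) * C(8,3)
= 56 * 56
= 3136.

3136


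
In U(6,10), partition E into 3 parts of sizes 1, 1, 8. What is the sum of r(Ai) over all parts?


r(Ai) = min(|Ai|, 6) for each part.
Sum = min(1,6) + min(1,6) + min(8,6)
    = 1 + 1 + 6
    = 8.

8


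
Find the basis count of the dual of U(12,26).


The dual of U(r,n) is U(n-r, n) = U(14,26).
Bases of U(14,26) are all (14)-element subsets.
|B(M*)| = C(26,14) = 9657700.

9657700


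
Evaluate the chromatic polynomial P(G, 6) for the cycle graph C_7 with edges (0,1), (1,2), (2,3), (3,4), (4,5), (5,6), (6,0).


P(C_7, k) = (k-1)^7 + (-1)^7*(k-1).
P(6) = (5)^7 - 5
= 78125 - 5 = 78120.

78120


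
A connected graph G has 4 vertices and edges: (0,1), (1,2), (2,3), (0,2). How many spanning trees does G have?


By Kirchhoff's matrix tree theorem, the number of spanning trees equals
the determinant of any cofactor of the Laplacian matrix L.
G has 4 vertices and 4 edges.
Computing the (3 x 3) cofactor determinant gives 3.

3


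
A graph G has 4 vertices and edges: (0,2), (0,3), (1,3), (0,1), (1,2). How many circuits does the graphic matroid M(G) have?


A circuit in a graphic matroid = edge set of a simple cycle.
G has 4 vertices and 5 edges.
Enumerating all minimal edge subsets forming cycles...
Total circuits found: 3.

3


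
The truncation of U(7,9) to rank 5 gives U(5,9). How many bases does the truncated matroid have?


Truncating U(7,9) to rank 5 gives U(5,9).
Bases of U(5,9) are all 5-element subsets of 9 elements.
Number of bases = C(9,5) = 126.

126


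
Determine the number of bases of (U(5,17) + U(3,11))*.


(M1+M2)* = M1* + M2*.
M1* = U(12,17), bases: C(17,12) = 6188.
M2* = U(8,11), bases: C(11,8) = 165.
|B(M*)| = 6188 * 165 = 1021020.

1021020


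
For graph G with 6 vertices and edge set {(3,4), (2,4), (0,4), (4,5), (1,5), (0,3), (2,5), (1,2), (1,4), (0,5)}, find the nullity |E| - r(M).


Cycle rank (nullity) = |E| - r(M) = |E| - (|V| - c).
|E| = 10, |V| = 6, c = 1.
Nullity = 10 - (6 - 1) = 10 - 5 = 5.

5


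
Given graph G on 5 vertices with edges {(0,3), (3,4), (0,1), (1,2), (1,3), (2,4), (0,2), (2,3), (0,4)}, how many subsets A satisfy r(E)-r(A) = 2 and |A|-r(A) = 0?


R(x,y) = sum over A in 2^E of x^(r(E)-r(A)) * y^(|A|-r(A)).
G has 5 vertices, 9 edges. r(E) = 4.
Enumerate all 2^9 = 512 subsets.
Count subsets with r(E)-r(A)=2 and |A|-r(A)=0: 36.

36


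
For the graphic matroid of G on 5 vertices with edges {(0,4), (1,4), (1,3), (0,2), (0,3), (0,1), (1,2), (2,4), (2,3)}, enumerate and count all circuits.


A circuit in a graphic matroid = edge set of a simple cycle.
G has 5 vertices and 9 edges.
Enumerating all minimal edge subsets forming cycles...
Total circuits found: 22.

22


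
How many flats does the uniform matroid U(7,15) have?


Flats of U(7,15): every subset of size < 7 is a flat, plus E itself.
Count = C(15,0) + C(15,1) + C(15,2) + C(15,3) + C(15,4) + C(15,5) + C(15,6) + 1
     = 1 + 15 + 105 + 455 + 1365 + 3003 + 5005 + 1
     = 9950.

9950


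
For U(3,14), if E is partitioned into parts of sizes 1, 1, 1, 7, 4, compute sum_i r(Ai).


r(Ai) = min(|Ai|, 3) for each part.
Sum = min(1,3) + min(1,3) + min(1,3) + min(7,3) + min(4,3)
    = 1 + 1 + 1 + 3 + 3
    = 9.

9


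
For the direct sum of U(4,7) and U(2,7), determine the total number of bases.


Bases of a direct sum M1 + M2: |B| = |B(M1)| * |B(M2)|.
|B(U(4,7))| = C(7,4) = 35.
|B(U(2,7))| = C(7,2) = 21.
Total bases = 35 * 21 = 735.

735


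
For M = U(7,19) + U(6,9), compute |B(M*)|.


(M1+M2)* = M1* + M2*.
M1* = U(12,19), bases: C(19,12) = 50388.
M2* = U(3,9), bases: C(9,3) = 84.
|B(M*)| = 50388 * 84 = 4232592.

4232592


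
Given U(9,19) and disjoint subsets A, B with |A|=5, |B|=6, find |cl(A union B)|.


|A union B| = 5 + 6 = 11 (disjoint).
In U(9,19), cl(S) = S if |S| < 9, else cl(S) = E.
Since 11 >= 9, cl(A union B) = E.
|cl(A union B)| = 19.

19


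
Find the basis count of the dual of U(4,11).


The dual of U(r,n) is U(n-r, n) = U(7,11).
Bases of U(7,11) are all (7)-element subsets.
|B(M*)| = (11 choose 7) = 330.

330


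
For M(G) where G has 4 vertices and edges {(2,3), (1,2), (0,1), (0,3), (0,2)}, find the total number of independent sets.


An independent set in a graphic matroid is an acyclic edge subset.
G has 4 vertices and 5 edges.
Enumerate all 2^5 = 32 subsets, checking for acyclicity.
Total independent sets = 24.

24


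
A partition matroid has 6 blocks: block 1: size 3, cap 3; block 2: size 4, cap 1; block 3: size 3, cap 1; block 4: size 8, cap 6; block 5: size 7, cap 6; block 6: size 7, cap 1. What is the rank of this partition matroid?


Rank of a partition matroid = sum of min(|Si|, ci) for each block.
= min(3,3) + min(4,1) + min(3,1) + min(8,6) + min(7,6) + min(7,1)
= 3 + 1 + 1 + 6 + 6 + 1
= 18.

18


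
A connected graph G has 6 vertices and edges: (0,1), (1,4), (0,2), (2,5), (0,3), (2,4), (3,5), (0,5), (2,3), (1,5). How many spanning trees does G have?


By Kirchhoff's matrix tree theorem, the number of spanning trees equals
the determinant of any cofactor of the Laplacian matrix L.
G has 6 vertices and 10 edges.
Computing the (5 x 5) cofactor determinant gives 115.

115


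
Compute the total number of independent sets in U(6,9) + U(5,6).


For a direct sum, |I(M1+M2)| = |I(M1)| * |I(M2)|.
|I(U(6,9))| = sum C(9,k) for k=0..6 = 466.
|I(U(5,6))| = sum C(6,k) for k=0..5 = 63.
Total = 466 * 63 = 29358.

29358


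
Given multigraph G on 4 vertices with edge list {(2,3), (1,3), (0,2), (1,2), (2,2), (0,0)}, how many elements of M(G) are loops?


In a graphic matroid, a loop is a self-loop edge (u,u) with rank 0.
Examining all 6 edges for self-loops...
Self-loops found: (2,2), (0,0)
Number of loops = 2.

2


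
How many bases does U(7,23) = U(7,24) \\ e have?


Deleting e from U(7,24) gives U(7,23) since n > r.
Bases of U(7,23) = C(23,7) = 245157.

245157


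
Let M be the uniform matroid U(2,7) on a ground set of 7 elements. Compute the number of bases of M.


Bases of U(2,7) are all 2-element subsets of the 7-element ground set.
Number of bases = C(7,2).
C(7,2) = (7 * 6) / (1 * 2) = 21.

21


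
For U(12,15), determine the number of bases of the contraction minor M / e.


Contracting e from U(12,15) gives U(11,14).
Bases of U(11,14) = C(14,11) = 364.

364


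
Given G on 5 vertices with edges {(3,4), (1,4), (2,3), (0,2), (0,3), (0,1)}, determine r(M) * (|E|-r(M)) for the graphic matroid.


r(M) = |V| - c = 5 - 1 = 4.
nullity = |E| - r(M) = 6 - 4 = 2.
Product = 4 * 2 = 8.

8


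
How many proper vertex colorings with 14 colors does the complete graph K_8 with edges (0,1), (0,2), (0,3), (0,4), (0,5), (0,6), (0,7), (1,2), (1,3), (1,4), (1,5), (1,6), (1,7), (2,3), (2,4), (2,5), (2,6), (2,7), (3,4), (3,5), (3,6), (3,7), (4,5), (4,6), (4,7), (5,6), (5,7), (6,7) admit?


P(K_8, k) = k(k-1)(k-2)...(k-7).
P(14) = (14) * (13) * (12) * (11) * (10) * (9) * (8) * (7) = 121080960.

121080960


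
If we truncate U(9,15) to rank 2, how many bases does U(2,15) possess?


Truncating U(9,15) to rank 2 gives U(2,15).
Bases of U(2,15) are all 2-element subsets of 15 elements.
Number of bases = C(15,2) = 15! / (2! * 13!) = 105.

105


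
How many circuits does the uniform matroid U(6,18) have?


In U(6,18), circuits are the (7)-element subsets.
Any set of 7 elements is dependent, and removing any one element gives
an independent set of size 6, so it is a minimal dependent set.
Number of circuits = C(18,7) = 31824.

31824


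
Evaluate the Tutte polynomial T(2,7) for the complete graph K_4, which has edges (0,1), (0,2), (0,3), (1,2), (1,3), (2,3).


T(K_4; x,y) = x^3 + 3x^2 + 4xy + 2x + y^3 + 3y^2 + 2y.
Substituting x=2, y=7:
= 8 + 12 + 56 + 4 + 343 + 147 + 14
= 584.

584


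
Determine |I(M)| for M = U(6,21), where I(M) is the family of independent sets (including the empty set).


Independent sets of U(6,21) are all subsets of size <= 6.
Count = C(21,0) + C(21,1) + C(21,2) + C(21,3) + C(21,4) + C(21,5) + C(21,6)
     = 1 + 21 + 210 + 1330 + 5985 + 20349 + 54264
     = 82160.

82160


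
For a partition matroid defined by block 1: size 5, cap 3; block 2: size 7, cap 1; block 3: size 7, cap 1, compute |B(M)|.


A basis picks exactly ci elements from block i.
Number of bases = product of C(|Si|, ci).
= C(5,3) * C(7,1) * C(7,1)
= 10 * 7 * 7
= 490.

490


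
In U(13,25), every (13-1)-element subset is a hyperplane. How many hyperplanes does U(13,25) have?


Hyperplanes of U(13,25) are flats of rank 12.
In a uniform matroid, these are exactly the (12)-element subsets.
Count = (25 choose 12) = 5200300.

5200300


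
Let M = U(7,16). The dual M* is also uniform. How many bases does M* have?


The dual of U(r,n) is U(n-r, n) = U(9,16).
Bases of U(9,16) are all (9)-element subsets.
|B(M*)| = C(16,9) = 16! / (9! * 7!) = 11440.

11440


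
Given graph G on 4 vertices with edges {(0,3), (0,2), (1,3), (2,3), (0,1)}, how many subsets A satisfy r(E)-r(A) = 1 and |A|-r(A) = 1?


R(x,y) = sum over A in 2^E of x^(r(E)-r(A)) * y^(|A|-r(A)).
G has 4 vertices, 5 edges. r(E) = 3.
Enumerate all 2^5 = 32 subsets.
Count subsets with r(E)-r(A)=1 and |A|-r(A)=1: 2.

2


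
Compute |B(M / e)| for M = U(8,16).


Contracting e from U(8,16) gives U(7,15).
Bases of U(7,15) = C(15,7) = 6435.

6435


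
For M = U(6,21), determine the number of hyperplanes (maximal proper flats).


Hyperplanes of U(6,21) are flats of rank 5.
In a uniform matroid, these are exactly the (5)-element subsets.
Count = C(21,5) = 21! / (5! * 16!) = 20349.

20349


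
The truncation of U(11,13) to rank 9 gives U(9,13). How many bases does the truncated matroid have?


Truncating U(11,13) to rank 9 gives U(9,13).
Bases of U(9,13) are all 9-element subsets of 13 elements.
Number of bases = (13 choose 9) = 715.

715


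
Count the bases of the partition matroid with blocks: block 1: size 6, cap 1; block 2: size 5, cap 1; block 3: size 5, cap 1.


A basis picks exactly ci elements from block i.
Number of bases = product of C(|Si|, ci).
= C(6,1) * C(5,1) * C(5,1)
= 6 * 5 * 5
= 150.

150


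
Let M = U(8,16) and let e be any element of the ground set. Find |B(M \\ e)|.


Deleting e from U(8,16) gives U(8,15) since n > r.
Bases of U(8,15) = C(15,8) = 6435.

6435


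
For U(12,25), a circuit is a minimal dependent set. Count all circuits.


In U(12,25), circuits are the (13)-element subsets.
Any set of 13 elements is dependent, and removing any one element gives
an independent set of size 12, so it is a minimal dependent set.
Number of circuits = C(25,13) = 5200300.

5200300


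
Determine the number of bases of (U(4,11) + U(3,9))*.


(M1+M2)* = M1* + M2*.
M1* = U(7,11), bases: C(11,7) = 330.
M2* = U(6,9), bases: C(9,6) = 84.
|B(M*)| = 330 * 84 = 27720.

27720


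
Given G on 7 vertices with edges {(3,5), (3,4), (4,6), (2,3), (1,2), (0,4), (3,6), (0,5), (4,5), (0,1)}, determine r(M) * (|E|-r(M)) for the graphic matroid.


r(M) = |V| - c = 7 - 1 = 6.
nullity = |E| - r(M) = 10 - 6 = 4.
Product = 6 * 4 = 24.

24


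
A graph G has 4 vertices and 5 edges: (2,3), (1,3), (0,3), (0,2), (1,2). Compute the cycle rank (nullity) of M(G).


Cycle rank (nullity) = |E| - r(M) = |E| - (|V| - c).
|E| = 5, |V| = 4, c = 1.
Nullity = 5 - (4 - 1) = 5 - 3 = 2.

2


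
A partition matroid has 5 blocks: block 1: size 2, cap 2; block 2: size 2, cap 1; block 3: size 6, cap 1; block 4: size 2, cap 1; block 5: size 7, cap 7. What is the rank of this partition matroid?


Rank of a partition matroid = sum of min(|Si|, ci) for each block.
= min(2,2) + min(2,1) + min(6,1) + min(2,1) + min(7,7)
= 2 + 1 + 1 + 1 + 7
= 12.

12


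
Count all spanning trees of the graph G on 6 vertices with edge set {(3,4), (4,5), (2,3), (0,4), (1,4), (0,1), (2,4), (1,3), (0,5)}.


By Kirchhoff's matrix tree theorem, the number of spanning trees equals
the determinant of any cofactor of the Laplacian matrix L.
G has 6 vertices and 9 edges.
Computing the (5 x 5) cofactor determinant gives 55.

55


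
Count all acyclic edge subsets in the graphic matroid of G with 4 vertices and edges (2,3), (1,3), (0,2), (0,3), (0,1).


An independent set in a graphic matroid is an acyclic edge subset.
G has 4 vertices and 5 edges.
Enumerate all 2^5 = 32 subsets, checking for acyclicity.
Total independent sets = 24.

24


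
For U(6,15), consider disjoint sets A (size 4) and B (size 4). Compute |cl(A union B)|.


|A union B| = 4 + 4 = 8 (disjoint).
In U(6,15), cl(S) = S if |S| < 6, else cl(S) = E.
Since 8 >= 6, cl(A union B) = E.
|cl(A union B)| = 15.

15


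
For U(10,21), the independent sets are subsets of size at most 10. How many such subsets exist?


Independent sets of U(10,21) are all subsets of size <= 10.
Count = (21 choose 0) + (21 choose 1) + (21 choose 2) + (21 choose 3) + (21 choose 4) + (21 choose 5) + (21 choose 6) + (21 choose 7) + (21 choose 8) + (21 choose 9) + (21 choose 10)
     = 1 + 21 + 210 + 1330 + 5985 + 20349 + 54264 + 116280 + 203490 + 293930 + 352716
     = 1048576.

1048576
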